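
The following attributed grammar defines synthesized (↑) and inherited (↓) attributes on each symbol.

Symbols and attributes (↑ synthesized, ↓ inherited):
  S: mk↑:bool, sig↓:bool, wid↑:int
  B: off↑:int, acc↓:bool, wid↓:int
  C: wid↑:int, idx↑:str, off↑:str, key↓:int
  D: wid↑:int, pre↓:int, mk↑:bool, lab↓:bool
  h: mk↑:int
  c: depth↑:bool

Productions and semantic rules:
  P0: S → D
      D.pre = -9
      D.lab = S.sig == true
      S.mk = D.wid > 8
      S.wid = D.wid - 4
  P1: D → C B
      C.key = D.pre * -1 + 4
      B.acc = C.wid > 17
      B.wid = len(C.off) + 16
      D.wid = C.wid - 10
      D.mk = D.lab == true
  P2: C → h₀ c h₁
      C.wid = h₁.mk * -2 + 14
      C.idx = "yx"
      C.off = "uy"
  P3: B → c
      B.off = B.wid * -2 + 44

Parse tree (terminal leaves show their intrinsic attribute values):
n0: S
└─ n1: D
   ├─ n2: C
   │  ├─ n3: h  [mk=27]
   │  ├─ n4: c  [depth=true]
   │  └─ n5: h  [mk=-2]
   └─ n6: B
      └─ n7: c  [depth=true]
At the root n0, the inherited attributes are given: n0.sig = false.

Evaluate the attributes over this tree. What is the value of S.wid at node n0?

1. n0.sig = false  [given at root]
2. n1.pre = -9  [-9]
3. n1.lab = false  [S.sig == true]
4. n2.key = 13  [D.pre * -1 + 4]
5. n3.mk = 27  [terminal]
6. n4.depth = true  [terminal]
7. n5.mk = -2  [terminal]
8. n2.wid = 18  [h₁.mk * -2 + 14]
9. n2.idx = "yx"  ["yx"]
10. n2.off = "uy"  ["uy"]
11. n6.acc = true  [C.wid > 17]
12. n6.wid = 18  [len(C.off) + 16]
13. n7.depth = true  [terminal]
14. n6.off = 8  [B.wid * -2 + 44]
15. n1.wid = 8  [C.wid - 10]
16. n1.mk = false  [D.lab == true]
17. n0.mk = false  [D.wid > 8]
18. n0.wid = 4  [D.wid - 4]

4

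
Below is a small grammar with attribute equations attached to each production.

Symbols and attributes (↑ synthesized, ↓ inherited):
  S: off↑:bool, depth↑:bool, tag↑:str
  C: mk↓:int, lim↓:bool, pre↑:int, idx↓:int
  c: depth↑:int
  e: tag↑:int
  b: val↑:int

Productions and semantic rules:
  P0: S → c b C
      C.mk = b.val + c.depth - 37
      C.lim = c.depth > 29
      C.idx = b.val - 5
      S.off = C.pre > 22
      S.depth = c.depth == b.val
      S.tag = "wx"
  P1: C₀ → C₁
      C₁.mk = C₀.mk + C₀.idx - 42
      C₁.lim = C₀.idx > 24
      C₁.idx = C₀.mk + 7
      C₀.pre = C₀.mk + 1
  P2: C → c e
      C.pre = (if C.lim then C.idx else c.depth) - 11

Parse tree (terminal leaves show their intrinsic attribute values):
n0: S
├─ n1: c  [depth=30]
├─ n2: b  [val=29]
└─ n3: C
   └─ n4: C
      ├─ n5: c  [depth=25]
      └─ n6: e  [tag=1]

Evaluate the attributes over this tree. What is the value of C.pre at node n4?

14

1. n1.depth = 30  [terminal]
2. n2.val = 29  [terminal]
3. n3.mk = 22  [b.val + c.depth - 37]
4. n3.lim = true  [c.depth > 29]
5. n3.idx = 24  [b.val - 5]
6. n4.mk = 4  [C₀.mk + C₀.idx - 42]
7. n4.lim = false  [C₀.idx > 24]
8. n4.idx = 29  [C₀.mk + 7]
9. n5.depth = 25  [terminal]
10. n6.tag = 1  [terminal]
11. n4.pre = 14  [(if C.lim then C.idx else c.depth) - 11]
12. n3.pre = 23  [C₀.mk + 1]
13. n0.off = true  [C.pre > 22]
14. n0.depth = false  [c.depth == b.val]
15. n0.tag = "wx"  ["wx"]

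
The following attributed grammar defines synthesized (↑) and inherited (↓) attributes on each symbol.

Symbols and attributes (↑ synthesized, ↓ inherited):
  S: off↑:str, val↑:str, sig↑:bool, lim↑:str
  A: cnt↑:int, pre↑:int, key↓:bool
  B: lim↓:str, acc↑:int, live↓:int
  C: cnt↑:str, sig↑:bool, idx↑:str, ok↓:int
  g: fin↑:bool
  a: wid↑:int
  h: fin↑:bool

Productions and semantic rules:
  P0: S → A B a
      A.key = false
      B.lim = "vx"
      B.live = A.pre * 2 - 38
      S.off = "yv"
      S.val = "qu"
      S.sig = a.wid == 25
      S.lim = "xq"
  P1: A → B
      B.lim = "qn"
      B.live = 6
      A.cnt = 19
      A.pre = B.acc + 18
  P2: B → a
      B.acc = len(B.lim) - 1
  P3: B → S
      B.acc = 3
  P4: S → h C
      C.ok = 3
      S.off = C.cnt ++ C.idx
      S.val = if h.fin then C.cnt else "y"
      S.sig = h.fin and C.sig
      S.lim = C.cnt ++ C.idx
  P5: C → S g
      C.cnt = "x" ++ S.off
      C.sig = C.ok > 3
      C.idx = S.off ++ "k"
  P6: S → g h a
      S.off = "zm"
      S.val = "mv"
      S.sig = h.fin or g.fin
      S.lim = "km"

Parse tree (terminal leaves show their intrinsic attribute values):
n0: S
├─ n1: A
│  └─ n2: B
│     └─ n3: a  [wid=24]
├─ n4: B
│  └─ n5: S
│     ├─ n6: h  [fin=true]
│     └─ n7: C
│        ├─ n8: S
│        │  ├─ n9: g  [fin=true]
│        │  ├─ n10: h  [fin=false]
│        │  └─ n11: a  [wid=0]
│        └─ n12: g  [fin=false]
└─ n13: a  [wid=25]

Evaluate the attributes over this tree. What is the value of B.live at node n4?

0

1. n1.key = false  [false]
2. n2.lim = "qn"  ["qn"]
3. n2.live = 6  [6]
4. n3.wid = 24  [terminal]
5. n2.acc = 1  [len(B.lim) - 1]
6. n1.cnt = 19  [19]
7. n1.pre = 19  [B.acc + 18]
8. n4.lim = "vx"  ["vx"]
9. n4.live = 0  [A.pre * 2 - 38]
10. n6.fin = true  [terminal]
11. n7.ok = 3  [3]
12. n9.fin = true  [terminal]
13. n10.fin = false  [terminal]
14. n11.wid = 0  [terminal]
15. n8.off = "zm"  ["zm"]
16. n8.val = "mv"  ["mv"]
17. n8.sig = true  [h.fin or g.fin]
18. n8.lim = "km"  ["km"]
19. n12.fin = false  [terminal]
20. n7.cnt = "xzm"  ["x" ++ S.off]
21. n7.sig = false  [C.ok > 3]
22. n7.idx = "zmk"  [S.off ++ "k"]
23. n5.off = "xzmzmk"  [C.cnt ++ C.idx]
24. n5.val = "xzm"  [if h.fin then C.cnt else "y"]
25. n5.sig = false  [h.fin and C.sig]
26. n5.lim = "xzmzmk"  [C.cnt ++ C.idx]
27. n4.acc = 3  [3]
28. n13.wid = 25  [terminal]
29. n0.off = "yv"  ["yv"]
30. n0.val = "qu"  ["qu"]
31. n0.sig = true  [a.wid == 25]
32. n0.lim = "xq"  ["xq"]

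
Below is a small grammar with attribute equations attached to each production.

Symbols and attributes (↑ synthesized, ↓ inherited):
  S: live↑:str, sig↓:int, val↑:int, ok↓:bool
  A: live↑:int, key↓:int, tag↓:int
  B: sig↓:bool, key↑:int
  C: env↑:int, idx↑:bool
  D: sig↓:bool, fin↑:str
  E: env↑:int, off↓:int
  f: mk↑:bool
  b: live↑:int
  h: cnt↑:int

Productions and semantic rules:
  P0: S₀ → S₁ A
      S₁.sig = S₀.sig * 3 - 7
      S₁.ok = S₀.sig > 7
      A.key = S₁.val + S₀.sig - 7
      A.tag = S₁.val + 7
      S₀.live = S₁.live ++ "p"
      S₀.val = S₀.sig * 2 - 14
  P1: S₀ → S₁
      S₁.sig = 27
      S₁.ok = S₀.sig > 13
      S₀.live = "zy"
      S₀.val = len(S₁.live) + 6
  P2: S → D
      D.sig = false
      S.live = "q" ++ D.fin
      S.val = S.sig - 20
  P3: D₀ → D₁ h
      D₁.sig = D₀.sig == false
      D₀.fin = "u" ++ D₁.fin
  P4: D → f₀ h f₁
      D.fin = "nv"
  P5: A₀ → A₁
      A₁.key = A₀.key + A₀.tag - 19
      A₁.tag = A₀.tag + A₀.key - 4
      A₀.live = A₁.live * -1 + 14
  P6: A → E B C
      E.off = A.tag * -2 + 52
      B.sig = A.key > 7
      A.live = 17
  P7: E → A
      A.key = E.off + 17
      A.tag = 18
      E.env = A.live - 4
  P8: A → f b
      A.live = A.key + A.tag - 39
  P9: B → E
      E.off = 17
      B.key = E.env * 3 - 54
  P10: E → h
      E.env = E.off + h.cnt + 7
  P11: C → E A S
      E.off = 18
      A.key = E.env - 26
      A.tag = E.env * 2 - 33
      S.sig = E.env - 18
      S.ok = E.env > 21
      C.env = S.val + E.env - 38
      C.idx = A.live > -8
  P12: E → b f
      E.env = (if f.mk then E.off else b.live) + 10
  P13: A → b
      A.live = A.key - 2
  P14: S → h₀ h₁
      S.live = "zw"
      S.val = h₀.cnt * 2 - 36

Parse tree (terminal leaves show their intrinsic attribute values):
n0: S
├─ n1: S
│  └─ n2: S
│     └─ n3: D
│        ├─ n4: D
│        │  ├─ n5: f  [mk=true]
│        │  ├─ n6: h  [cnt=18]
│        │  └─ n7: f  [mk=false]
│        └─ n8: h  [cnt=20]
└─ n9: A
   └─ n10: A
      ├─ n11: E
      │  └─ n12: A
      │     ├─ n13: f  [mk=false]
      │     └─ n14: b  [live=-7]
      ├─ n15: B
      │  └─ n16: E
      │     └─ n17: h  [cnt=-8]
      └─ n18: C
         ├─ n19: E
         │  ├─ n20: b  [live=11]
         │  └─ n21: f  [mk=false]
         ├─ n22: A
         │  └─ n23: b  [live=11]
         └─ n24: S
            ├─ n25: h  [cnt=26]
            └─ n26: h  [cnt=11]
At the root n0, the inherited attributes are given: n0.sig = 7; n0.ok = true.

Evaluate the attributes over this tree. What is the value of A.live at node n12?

1. n0.sig = 7  [given at root]
2. n0.ok = true  [given at root]
3. n1.sig = 14  [S₀.sig * 3 - 7]
4. n1.ok = false  [S₀.sig > 7]
5. n2.sig = 27  [27]
6. n2.ok = true  [S₀.sig > 13]
7. n3.sig = false  [false]
8. n4.sig = true  [D₀.sig == false]
9. n5.mk = true  [terminal]
10. n6.cnt = 18  [terminal]
11. n7.mk = false  [terminal]
12. n4.fin = "nv"  ["nv"]
13. n8.cnt = 20  [terminal]
14. n3.fin = "unv"  ["u" ++ D₁.fin]
15. n2.live = "qunv"  ["q" ++ D.fin]
16. n2.val = 7  [S.sig - 20]
17. n1.live = "zy"  ["zy"]
18. n1.val = 10  [len(S₁.live) + 6]
19. n9.key = 10  [S₁.val + S₀.sig - 7]
20. n9.tag = 17  [S₁.val + 7]
21. n10.key = 8  [A₀.key + A₀.tag - 19]
22. n10.tag = 23  [A₀.tag + A₀.key - 4]
23. n11.off = 6  [A.tag * -2 + 52]
24. n12.key = 23  [E.off + 17]
25. n12.tag = 18  [18]
26. n13.mk = false  [terminal]
27. n14.live = -7  [terminal]
28. n12.live = 2  [A.key + A.tag - 39]
29. n11.env = -2  [A.live - 4]
30. n15.sig = true  [A.key > 7]
31. n16.off = 17  [17]
32. n17.cnt = -8  [terminal]
33. n16.env = 16  [E.off + h.cnt + 7]
34. n15.key = -6  [E.env * 3 - 54]
35. n19.off = 18  [18]
36. n20.live = 11  [terminal]
37. n21.mk = false  [terminal]
38. n19.env = 21  [(if f.mk then E.off else b.live) + 10]
39. n22.key = -5  [E.env - 26]
40. n22.tag = 9  [E.env * 2 - 33]
41. n23.live = 11  [terminal]
42. n22.live = -7  [A.key - 2]
43. n24.sig = 3  [E.env - 18]
44. n24.ok = false  [E.env > 21]
45. n25.cnt = 26  [terminal]
46. n26.cnt = 11  [terminal]
47. n24.live = "zw"  ["zw"]
48. n24.val = 16  [h₀.cnt * 2 - 36]
49. n18.env = -1  [S.val + E.env - 38]
50. n18.idx = true  [A.live > -8]
51. n10.live = 17  [17]
52. n9.live = -3  [A₁.live * -1 + 14]
53. n0.live = "zyp"  [S₁.live ++ "p"]
54. n0.val = 0  [S₀.sig * 2 - 14]

2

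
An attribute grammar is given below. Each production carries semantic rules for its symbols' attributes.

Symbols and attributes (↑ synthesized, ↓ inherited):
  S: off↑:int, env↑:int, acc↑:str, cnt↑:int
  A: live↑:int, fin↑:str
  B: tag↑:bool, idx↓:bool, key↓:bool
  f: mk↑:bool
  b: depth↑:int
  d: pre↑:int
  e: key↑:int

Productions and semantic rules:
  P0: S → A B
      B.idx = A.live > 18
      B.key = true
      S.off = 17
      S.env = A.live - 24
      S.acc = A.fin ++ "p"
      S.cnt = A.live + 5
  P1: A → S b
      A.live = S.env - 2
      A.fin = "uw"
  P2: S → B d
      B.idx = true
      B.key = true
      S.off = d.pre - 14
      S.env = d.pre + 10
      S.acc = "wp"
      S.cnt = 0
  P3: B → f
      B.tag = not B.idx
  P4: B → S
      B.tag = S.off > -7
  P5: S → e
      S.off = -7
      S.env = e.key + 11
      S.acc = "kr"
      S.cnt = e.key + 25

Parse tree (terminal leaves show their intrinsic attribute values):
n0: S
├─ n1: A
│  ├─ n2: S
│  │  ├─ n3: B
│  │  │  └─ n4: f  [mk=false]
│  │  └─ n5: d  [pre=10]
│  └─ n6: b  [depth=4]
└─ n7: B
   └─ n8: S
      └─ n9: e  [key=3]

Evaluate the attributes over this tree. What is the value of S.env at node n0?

-6

1. n3.idx = true  [true]
2. n3.key = true  [true]
3. n4.mk = false  [terminal]
4. n3.tag = false  [not B.idx]
5. n5.pre = 10  [terminal]
6. n2.off = -4  [d.pre - 14]
7. n2.env = 20  [d.pre + 10]
8. n2.acc = "wp"  ["wp"]
9. n2.cnt = 0  [0]
10. n6.depth = 4  [terminal]
11. n1.live = 18  [S.env - 2]
12. n1.fin = "uw"  ["uw"]
13. n7.idx = false  [A.live > 18]
14. n7.key = true  [true]
15. n9.key = 3  [terminal]
16. n8.off = -7  [-7]
17. n8.env = 14  [e.key + 11]
18. n8.acc = "kr"  ["kr"]
19. n8.cnt = 28  [e.key + 25]
20. n7.tag = false  [S.off > -7]
21. n0.off = 17  [17]
22. n0.env = -6  [A.live - 24]
23. n0.acc = "uwp"  [A.fin ++ "p"]
24. n0.cnt = 23  [A.live + 5]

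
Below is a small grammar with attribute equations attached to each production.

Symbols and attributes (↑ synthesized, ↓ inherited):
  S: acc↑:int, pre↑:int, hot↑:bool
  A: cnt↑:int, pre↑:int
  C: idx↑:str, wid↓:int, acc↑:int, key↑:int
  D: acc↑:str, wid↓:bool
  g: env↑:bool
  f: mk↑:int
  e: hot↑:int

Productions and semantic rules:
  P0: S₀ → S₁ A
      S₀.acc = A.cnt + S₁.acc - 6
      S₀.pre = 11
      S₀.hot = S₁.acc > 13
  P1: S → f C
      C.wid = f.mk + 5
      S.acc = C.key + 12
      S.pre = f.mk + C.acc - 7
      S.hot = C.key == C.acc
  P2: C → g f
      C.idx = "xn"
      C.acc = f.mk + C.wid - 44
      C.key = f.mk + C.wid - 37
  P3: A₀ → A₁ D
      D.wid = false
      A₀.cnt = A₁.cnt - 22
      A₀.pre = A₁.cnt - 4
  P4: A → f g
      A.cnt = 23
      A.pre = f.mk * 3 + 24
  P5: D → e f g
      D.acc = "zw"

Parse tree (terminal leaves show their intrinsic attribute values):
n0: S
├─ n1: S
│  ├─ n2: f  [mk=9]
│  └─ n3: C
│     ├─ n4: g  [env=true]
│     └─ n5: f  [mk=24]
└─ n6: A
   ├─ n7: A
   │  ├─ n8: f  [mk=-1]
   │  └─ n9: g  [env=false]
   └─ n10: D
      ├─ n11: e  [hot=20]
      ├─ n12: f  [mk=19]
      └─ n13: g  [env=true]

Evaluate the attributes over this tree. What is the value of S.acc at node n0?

1. n2.mk = 9  [terminal]
2. n3.wid = 14  [f.mk + 5]
3. n4.env = true  [terminal]
4. n5.mk = 24  [terminal]
5. n3.idx = "xn"  ["xn"]
6. n3.acc = -6  [f.mk + C.wid - 44]
7. n3.key = 1  [f.mk + C.wid - 37]
8. n1.acc = 13  [C.key + 12]
9. n1.pre = -4  [f.mk + C.acc - 7]
10. n1.hot = false  [C.key == C.acc]
11. n8.mk = -1  [terminal]
12. n9.env = false  [terminal]
13. n7.cnt = 23  [23]
14. n7.pre = 21  [f.mk * 3 + 24]
15. n10.wid = false  [false]
16. n11.hot = 20  [terminal]
17. n12.mk = 19  [terminal]
18. n13.env = true  [terminal]
19. n10.acc = "zw"  ["zw"]
20. n6.cnt = 1  [A₁.cnt - 22]
21. n6.pre = 19  [A₁.cnt - 4]
22. n0.acc = 8  [A.cnt + S₁.acc - 6]
23. n0.pre = 11  [11]
24. n0.hot = false  [S₁.acc > 13]

8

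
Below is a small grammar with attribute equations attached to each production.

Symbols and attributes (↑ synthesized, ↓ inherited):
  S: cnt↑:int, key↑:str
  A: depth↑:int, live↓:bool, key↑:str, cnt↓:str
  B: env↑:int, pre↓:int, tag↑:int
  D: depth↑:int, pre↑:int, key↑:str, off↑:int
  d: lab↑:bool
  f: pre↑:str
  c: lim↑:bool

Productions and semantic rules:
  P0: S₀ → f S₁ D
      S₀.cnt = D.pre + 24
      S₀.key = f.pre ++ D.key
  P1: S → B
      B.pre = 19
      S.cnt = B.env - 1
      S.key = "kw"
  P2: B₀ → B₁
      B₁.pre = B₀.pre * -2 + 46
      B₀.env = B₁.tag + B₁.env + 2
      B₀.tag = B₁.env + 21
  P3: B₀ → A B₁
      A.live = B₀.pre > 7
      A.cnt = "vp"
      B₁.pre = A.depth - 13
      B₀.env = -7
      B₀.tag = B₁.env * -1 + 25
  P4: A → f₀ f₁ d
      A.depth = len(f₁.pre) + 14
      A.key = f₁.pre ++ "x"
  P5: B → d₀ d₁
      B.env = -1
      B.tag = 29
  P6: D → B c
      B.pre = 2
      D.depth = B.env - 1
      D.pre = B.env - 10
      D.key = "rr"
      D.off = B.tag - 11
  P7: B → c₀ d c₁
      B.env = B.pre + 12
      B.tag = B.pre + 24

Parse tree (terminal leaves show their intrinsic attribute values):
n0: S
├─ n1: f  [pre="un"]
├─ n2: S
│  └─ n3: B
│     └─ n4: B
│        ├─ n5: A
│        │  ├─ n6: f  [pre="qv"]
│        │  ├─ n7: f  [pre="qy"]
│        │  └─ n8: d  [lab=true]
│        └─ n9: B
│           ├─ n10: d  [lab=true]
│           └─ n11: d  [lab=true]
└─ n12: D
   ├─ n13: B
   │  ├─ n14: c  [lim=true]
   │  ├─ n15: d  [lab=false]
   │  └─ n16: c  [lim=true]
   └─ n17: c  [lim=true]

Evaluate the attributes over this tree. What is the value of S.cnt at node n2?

20

1. n1.pre = "un"  [terminal]
2. n3.pre = 19  [19]
3. n4.pre = 8  [B₀.pre * -2 + 46]
4. n5.live = true  [B₀.pre > 7]
5. n5.cnt = "vp"  ["vp"]
6. n6.pre = "qv"  [terminal]
7. n7.pre = "qy"  [terminal]
8. n8.lab = true  [terminal]
9. n5.depth = 16  [len(f₁.pre) + 14]
10. n5.key = "qyx"  [f₁.pre ++ "x"]
11. n9.pre = 3  [A.depth - 13]
12. n10.lab = true  [terminal]
13. n11.lab = true  [terminal]
14. n9.env = -1  [-1]
15. n9.tag = 29  [29]
16. n4.env = -7  [-7]
17. n4.tag = 26  [B₁.env * -1 + 25]
18. n3.env = 21  [B₁.tag + B₁.env + 2]
19. n3.tag = 14  [B₁.env + 21]
20. n2.cnt = 20  [B.env - 1]
21. n2.key = "kw"  ["kw"]
22. n13.pre = 2  [2]
23. n14.lim = true  [terminal]
24. n15.lab = false  [terminal]
25. n16.lim = true  [terminal]
26. n13.env = 14  [B.pre + 12]
27. n13.tag = 26  [B.pre + 24]
28. n17.lim = true  [terminal]
29. n12.depth = 13  [B.env - 1]
30. n12.pre = 4  [B.env - 10]
31. n12.key = "rr"  ["rr"]
32. n12.off = 15  [B.tag - 11]
33. n0.cnt = 28  [D.pre + 24]
34. n0.key = "unrr"  [f.pre ++ D.key]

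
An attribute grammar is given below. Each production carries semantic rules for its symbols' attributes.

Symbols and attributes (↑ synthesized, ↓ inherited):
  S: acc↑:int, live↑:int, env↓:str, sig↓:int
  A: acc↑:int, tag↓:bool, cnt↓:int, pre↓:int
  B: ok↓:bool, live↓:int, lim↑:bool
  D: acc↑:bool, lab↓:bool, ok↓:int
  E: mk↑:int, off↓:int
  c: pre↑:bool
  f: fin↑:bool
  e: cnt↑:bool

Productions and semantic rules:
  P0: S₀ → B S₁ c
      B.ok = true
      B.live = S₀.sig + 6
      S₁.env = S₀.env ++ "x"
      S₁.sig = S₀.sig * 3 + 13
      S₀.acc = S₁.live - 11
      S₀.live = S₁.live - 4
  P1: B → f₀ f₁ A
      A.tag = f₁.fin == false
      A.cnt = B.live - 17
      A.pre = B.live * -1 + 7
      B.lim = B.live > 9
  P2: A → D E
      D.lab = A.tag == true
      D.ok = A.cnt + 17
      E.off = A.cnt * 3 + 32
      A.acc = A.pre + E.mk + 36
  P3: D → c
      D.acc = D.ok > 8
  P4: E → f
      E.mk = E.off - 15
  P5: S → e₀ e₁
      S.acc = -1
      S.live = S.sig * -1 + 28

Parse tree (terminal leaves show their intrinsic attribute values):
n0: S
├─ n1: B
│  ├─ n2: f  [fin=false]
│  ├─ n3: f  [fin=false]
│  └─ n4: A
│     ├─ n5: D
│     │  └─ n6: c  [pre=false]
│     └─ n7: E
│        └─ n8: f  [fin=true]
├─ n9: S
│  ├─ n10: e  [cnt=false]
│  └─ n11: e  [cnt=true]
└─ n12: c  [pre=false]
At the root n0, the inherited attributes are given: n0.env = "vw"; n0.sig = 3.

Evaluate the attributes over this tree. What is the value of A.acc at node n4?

1. n0.env = "vw"  [given at root]
2. n0.sig = 3  [given at root]
3. n1.ok = true  [true]
4. n1.live = 9  [S₀.sig + 6]
5. n2.fin = false  [terminal]
6. n3.fin = false  [terminal]
7. n4.tag = true  [f₁.fin == false]
8. n4.cnt = -8  [B.live - 17]
9. n4.pre = -2  [B.live * -1 + 7]
10. n5.lab = true  [A.tag == true]
11. n5.ok = 9  [A.cnt + 17]
12. n6.pre = false  [terminal]
13. n5.acc = true  [D.ok > 8]
14. n7.off = 8  [A.cnt * 3 + 32]
15. n8.fin = true  [terminal]
16. n7.mk = -7  [E.off - 15]
17. n4.acc = 27  [A.pre + E.mk + 36]
18. n1.lim = false  [B.live > 9]
19. n9.env = "vwx"  [S₀.env ++ "x"]
20. n9.sig = 22  [S₀.sig * 3 + 13]
21. n10.cnt = false  [terminal]
22. n11.cnt = true  [terminal]
23. n9.acc = -1  [-1]
24. n9.live = 6  [S.sig * -1 + 28]
25. n12.pre = false  [terminal]
26. n0.acc = -5  [S₁.live - 11]
27. n0.live = 2  [S₁.live - 4]

27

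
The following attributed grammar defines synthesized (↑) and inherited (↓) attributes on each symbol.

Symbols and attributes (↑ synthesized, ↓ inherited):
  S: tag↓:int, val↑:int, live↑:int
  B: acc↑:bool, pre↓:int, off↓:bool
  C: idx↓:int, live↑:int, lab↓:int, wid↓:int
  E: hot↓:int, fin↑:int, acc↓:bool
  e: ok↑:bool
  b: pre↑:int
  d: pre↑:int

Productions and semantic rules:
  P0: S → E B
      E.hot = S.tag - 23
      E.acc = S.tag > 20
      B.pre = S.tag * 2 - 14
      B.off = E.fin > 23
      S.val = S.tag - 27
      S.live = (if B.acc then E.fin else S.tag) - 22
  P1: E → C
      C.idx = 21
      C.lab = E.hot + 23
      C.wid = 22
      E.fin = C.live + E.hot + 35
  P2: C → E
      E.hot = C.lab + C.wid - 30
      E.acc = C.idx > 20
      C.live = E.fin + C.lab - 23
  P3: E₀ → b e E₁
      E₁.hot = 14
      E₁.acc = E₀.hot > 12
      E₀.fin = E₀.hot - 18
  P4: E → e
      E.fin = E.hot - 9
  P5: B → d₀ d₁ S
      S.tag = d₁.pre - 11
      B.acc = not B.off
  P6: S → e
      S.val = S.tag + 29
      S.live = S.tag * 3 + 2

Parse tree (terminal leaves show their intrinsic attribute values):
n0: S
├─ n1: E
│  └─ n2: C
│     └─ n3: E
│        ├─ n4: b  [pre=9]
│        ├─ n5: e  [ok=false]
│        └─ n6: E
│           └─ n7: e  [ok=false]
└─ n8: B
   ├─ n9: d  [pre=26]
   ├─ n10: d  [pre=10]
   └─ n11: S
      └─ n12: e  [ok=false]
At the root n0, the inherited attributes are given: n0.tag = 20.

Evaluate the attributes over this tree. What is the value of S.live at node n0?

1. n0.tag = 20  [given at root]
2. n1.hot = -3  [S.tag - 23]
3. n1.acc = false  [S.tag > 20]
4. n2.idx = 21  [21]
5. n2.lab = 20  [E.hot + 23]
6. n2.wid = 22  [22]
7. n3.hot = 12  [C.lab + C.wid - 30]
8. n3.acc = true  [C.idx > 20]
9. n4.pre = 9  [terminal]
10. n5.ok = false  [terminal]
11. n6.hot = 14  [14]
12. n6.acc = false  [E₀.hot > 12]
13. n7.ok = false  [terminal]
14. n6.fin = 5  [E.hot - 9]
15. n3.fin = -6  [E₀.hot - 18]
16. n2.live = -9  [E.fin + C.lab - 23]
17. n1.fin = 23  [C.live + E.hot + 35]
18. n8.pre = 26  [S.tag * 2 - 14]
19. n8.off = false  [E.fin > 23]
20. n9.pre = 26  [terminal]
21. n10.pre = 10  [terminal]
22. n11.tag = -1  [d₁.pre - 11]
23. n12.ok = false  [terminal]
24. n11.val = 28  [S.tag + 29]
25. n11.live = -1  [S.tag * 3 + 2]
26. n8.acc = true  [not B.off]
27. n0.val = -7  [S.tag - 27]
28. n0.live = 1  [(if B.acc then E.fin else S.tag) - 22]

1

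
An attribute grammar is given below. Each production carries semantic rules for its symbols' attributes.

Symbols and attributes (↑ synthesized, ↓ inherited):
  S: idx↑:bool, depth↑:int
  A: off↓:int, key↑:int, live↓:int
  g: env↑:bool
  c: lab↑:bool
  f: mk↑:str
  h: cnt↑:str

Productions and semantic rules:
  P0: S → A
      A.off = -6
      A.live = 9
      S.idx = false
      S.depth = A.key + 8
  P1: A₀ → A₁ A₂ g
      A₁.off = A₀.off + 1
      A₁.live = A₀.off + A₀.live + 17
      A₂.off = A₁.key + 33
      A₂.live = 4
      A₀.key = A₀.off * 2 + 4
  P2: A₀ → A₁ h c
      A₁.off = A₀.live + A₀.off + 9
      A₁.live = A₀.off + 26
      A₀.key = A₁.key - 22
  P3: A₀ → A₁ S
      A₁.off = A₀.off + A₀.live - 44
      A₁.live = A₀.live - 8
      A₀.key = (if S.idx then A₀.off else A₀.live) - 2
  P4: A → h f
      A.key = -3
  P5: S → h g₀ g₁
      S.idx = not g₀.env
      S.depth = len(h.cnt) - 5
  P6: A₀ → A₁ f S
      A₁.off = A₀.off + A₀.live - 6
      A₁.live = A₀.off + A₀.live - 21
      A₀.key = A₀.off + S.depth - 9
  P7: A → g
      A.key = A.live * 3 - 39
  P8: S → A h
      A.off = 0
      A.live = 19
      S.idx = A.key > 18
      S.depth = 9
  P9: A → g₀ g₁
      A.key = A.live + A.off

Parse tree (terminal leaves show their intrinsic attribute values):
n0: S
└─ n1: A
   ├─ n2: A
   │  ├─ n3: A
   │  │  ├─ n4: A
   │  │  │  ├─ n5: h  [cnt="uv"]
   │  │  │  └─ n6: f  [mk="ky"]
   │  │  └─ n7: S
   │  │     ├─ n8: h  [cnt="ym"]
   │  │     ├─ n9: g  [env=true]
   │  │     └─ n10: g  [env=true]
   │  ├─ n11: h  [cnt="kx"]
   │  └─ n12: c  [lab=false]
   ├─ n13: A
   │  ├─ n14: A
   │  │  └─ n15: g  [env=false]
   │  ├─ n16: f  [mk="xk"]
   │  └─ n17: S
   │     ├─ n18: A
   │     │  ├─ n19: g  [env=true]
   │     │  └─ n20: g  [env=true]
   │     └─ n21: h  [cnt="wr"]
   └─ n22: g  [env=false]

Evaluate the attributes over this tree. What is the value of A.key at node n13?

1. n1.off = -6  [-6]
2. n1.live = 9  [9]
3. n2.off = -5  [A₀.off + 1]
4. n2.live = 20  [A₀.off + A₀.live + 17]
5. n3.off = 24  [A₀.live + A₀.off + 9]
6. n3.live = 21  [A₀.off + 26]
7. n4.off = 1  [A₀.off + A₀.live - 44]
8. n4.live = 13  [A₀.live - 8]
9. n5.cnt = "uv"  [terminal]
10. n6.mk = "ky"  [terminal]
11. n4.key = -3  [-3]
12. n8.cnt = "ym"  [terminal]
13. n9.env = true  [terminal]
14. n10.env = true  [terminal]
15. n7.idx = false  [not g₀.env]
16. n7.depth = -3  [len(h.cnt) - 5]
17. n3.key = 19  [(if S.idx then A₀.off else A₀.live) - 2]
18. n11.cnt = "kx"  [terminal]
19. n12.lab = false  [terminal]
20. n2.key = -3  [A₁.key - 22]
21. n13.off = 30  [A₁.key + 33]
22. n13.live = 4  [4]
23. n14.off = 28  [A₀.off + A₀.live - 6]
24. n14.live = 13  [A₀.off + A₀.live - 21]
25. n15.env = false  [terminal]
26. n14.key = 0  [A.live * 3 - 39]
27. n16.mk = "xk"  [terminal]
28. n18.off = 0  [0]
29. n18.live = 19  [19]
30. n19.env = true  [terminal]
31. n20.env = true  [terminal]
32. n18.key = 19  [A.live + A.off]
33. n21.cnt = "wr"  [terminal]
34. n17.idx = true  [A.key > 18]
35. n17.depth = 9  [9]
36. n13.key = 30  [A₀.off + S.depth - 9]
37. n22.env = false  [terminal]
38. n1.key = -8  [A₀.off * 2 + 4]
39. n0.idx = false  [false]
40. n0.depth = 0  [A.key + 8]

30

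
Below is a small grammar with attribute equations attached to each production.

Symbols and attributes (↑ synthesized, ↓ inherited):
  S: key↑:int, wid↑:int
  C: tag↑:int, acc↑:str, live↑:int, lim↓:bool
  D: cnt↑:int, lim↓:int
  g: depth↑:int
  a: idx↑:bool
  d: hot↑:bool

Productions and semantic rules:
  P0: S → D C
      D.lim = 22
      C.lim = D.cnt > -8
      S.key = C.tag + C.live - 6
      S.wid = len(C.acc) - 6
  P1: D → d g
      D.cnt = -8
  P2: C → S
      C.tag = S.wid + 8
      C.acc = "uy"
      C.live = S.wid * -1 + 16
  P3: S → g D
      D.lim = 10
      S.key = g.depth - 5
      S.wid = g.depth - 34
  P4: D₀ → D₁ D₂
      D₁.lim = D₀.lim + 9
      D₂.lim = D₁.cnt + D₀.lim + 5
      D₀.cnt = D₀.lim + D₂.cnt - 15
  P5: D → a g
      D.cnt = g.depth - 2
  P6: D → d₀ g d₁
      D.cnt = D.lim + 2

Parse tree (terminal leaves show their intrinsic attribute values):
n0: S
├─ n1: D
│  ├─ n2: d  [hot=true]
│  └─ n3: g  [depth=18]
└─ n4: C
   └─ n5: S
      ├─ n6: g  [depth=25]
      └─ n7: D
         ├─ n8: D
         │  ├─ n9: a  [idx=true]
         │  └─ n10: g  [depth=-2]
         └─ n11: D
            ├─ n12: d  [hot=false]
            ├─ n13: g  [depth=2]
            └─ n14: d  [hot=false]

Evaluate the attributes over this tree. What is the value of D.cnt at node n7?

8

1. n1.lim = 22  [22]
2. n2.hot = true  [terminal]
3. n3.depth = 18  [terminal]
4. n1.cnt = -8  [-8]
5. n4.lim = false  [D.cnt > -8]
6. n6.depth = 25  [terminal]
7. n7.lim = 10  [10]
8. n8.lim = 19  [D₀.lim + 9]
9. n9.idx = true  [terminal]
10. n10.depth = -2  [terminal]
11. n8.cnt = -4  [g.depth - 2]
12. n11.lim = 11  [D₁.cnt + D₀.lim + 5]
13. n12.hot = false  [terminal]
14. n13.depth = 2  [terminal]
15. n14.hot = false  [terminal]
16. n11.cnt = 13  [D.lim + 2]
17. n7.cnt = 8  [D₀.lim + D₂.cnt - 15]
18. n5.key = 20  [g.depth - 5]
19. n5.wid = -9  [g.depth - 34]
20. n4.tag = -1  [S.wid + 8]
21. n4.acc = "uy"  ["uy"]
22. n4.live = 25  [S.wid * -1 + 16]
23. n0.key = 18  [C.tag + C.live - 6]
24. n0.wid = -4  [len(C.acc) - 6]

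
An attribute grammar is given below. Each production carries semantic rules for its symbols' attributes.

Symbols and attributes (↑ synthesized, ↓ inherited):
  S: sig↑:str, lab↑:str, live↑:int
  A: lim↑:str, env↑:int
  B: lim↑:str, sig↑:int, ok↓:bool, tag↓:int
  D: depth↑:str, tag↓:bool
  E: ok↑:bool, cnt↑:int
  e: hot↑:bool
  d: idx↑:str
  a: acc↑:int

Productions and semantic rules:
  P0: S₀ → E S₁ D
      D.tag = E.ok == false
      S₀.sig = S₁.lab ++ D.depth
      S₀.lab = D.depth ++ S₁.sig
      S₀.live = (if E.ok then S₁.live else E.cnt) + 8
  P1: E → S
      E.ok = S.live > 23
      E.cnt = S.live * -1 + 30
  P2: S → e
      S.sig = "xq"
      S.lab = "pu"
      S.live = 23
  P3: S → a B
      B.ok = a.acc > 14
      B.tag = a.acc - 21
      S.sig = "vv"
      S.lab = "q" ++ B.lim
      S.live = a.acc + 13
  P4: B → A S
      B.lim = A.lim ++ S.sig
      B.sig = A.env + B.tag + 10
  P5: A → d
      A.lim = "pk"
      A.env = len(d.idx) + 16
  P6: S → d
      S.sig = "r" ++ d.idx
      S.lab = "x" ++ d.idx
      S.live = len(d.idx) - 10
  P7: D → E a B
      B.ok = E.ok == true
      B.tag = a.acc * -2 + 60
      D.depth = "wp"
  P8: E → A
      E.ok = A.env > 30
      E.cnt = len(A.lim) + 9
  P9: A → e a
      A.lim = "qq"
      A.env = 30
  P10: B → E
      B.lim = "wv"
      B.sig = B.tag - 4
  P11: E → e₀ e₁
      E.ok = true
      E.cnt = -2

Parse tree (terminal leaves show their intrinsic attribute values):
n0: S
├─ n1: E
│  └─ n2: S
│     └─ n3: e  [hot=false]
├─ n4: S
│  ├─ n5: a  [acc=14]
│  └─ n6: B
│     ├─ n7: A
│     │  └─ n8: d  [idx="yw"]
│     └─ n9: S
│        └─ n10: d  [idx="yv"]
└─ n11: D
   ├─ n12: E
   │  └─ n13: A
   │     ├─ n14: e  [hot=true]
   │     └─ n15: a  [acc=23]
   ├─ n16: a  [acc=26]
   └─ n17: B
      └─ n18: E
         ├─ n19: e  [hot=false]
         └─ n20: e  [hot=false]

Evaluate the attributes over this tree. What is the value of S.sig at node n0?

1. n3.hot = false  [terminal]
2. n2.sig = "xq"  ["xq"]
3. n2.lab = "pu"  ["pu"]
4. n2.live = 23  [23]
5. n1.ok = false  [S.live > 23]
6. n1.cnt = 7  [S.live * -1 + 30]
7. n5.acc = 14  [terminal]
8. n6.ok = false  [a.acc > 14]
9. n6.tag = -7  [a.acc - 21]
10. n8.idx = "yw"  [terminal]
11. n7.lim = "pk"  ["pk"]
12. n7.env = 18  [len(d.idx) + 16]
13. n10.idx = "yv"  [terminal]
14. n9.sig = "ryv"  ["r" ++ d.idx]
15. n9.lab = "xyv"  ["x" ++ d.idx]
16. n9.live = -8  [len(d.idx) - 10]
17. n6.lim = "pkryv"  [A.lim ++ S.sig]
18. n6.sig = 21  [A.env + B.tag + 10]
19. n4.sig = "vv"  ["vv"]
20. n4.lab = "qpkryv"  ["q" ++ B.lim]
21. n4.live = 27  [a.acc + 13]
22. n11.tag = true  [E.ok == false]
23. n14.hot = true  [terminal]
24. n15.acc = 23  [terminal]
25. n13.lim = "qq"  ["qq"]
26. n13.env = 30  [30]
27. n12.ok = false  [A.env > 30]
28. n12.cnt = 11  [len(A.lim) + 9]
29. n16.acc = 26  [terminal]
30. n17.ok = false  [E.ok == true]
31. n17.tag = 8  [a.acc * -2 + 60]
32. n19.hot = false  [terminal]
33. n20.hot = false  [terminal]
34. n18.ok = true  [true]
35. n18.cnt = -2  [-2]
36. n17.lim = "wv"  ["wv"]
37. n17.sig = 4  [B.tag - 4]
38. n11.depth = "wp"  ["wp"]
39. n0.sig = "qpkryvwp"  [S₁.lab ++ D.depth]
40. n0.lab = "wpvv"  [D.depth ++ S₁.sig]
41. n0.live = 15  [(if E.ok then S₁.live else E.cnt) + 8]

"qpkryvwp"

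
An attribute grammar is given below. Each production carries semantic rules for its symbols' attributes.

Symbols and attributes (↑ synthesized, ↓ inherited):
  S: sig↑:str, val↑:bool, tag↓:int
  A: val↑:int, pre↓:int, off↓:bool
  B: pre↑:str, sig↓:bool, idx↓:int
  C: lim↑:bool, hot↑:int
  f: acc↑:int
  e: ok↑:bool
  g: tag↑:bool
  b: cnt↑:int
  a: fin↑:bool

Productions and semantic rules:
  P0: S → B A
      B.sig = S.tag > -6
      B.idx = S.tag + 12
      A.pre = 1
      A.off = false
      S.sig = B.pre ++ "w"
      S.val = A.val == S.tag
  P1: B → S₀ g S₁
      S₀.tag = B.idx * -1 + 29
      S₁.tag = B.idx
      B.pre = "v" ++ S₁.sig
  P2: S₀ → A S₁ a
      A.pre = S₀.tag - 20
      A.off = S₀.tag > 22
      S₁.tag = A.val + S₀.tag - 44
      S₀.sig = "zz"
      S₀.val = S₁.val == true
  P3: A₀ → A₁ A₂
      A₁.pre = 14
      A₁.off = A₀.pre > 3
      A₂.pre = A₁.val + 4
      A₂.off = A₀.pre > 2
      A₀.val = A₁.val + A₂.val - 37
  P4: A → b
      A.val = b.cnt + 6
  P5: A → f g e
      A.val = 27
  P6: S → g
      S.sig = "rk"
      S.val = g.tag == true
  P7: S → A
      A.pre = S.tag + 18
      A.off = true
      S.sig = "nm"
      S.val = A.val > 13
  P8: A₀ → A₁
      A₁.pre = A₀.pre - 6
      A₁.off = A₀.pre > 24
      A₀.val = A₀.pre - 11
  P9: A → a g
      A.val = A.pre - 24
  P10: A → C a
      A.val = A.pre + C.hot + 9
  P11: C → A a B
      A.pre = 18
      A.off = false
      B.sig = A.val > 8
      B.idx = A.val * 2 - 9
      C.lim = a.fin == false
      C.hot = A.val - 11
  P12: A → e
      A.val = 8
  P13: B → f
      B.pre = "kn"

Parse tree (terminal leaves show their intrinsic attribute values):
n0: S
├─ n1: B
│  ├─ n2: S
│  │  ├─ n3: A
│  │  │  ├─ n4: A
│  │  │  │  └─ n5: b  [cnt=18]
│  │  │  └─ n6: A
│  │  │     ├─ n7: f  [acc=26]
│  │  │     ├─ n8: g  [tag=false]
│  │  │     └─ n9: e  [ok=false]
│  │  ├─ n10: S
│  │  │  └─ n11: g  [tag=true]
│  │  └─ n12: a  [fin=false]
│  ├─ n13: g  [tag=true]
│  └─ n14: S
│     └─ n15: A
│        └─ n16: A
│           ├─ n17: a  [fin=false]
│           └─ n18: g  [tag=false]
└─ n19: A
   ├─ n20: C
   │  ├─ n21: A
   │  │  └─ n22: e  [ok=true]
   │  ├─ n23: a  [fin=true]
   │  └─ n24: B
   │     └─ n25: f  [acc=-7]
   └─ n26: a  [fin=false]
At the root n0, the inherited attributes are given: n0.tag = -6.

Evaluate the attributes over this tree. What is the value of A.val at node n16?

1. n0.tag = -6  [given at root]
2. n1.sig = false  [S.tag > -6]
3. n1.idx = 6  [S.tag + 12]
4. n2.tag = 23  [B.idx * -1 + 29]
5. n3.pre = 3  [S₀.tag - 20]
6. n3.off = true  [S₀.tag > 22]
7. n4.pre = 14  [14]
8. n4.off = false  [A₀.pre > 3]
9. n5.cnt = 18  [terminal]
10. n4.val = 24  [b.cnt + 6]
11. n6.pre = 28  [A₁.val + 4]
12. n6.off = true  [A₀.pre > 2]
13. n7.acc = 26  [terminal]
14. n8.tag = false  [terminal]
15. n9.ok = false  [terminal]
16. n6.val = 27  [27]
17. n3.val = 14  [A₁.val + A₂.val - 37]
18. n10.tag = -7  [A.val + S₀.tag - 44]
19. n11.tag = true  [terminal]
20. n10.sig = "rk"  ["rk"]
21. n10.val = true  [g.tag == true]
22. n12.fin = false  [terminal]
23. n2.sig = "zz"  ["zz"]
24. n2.val = true  [S₁.val == true]
25. n13.tag = true  [terminal]
26. n14.tag = 6  [B.idx]
27. n15.pre = 24  [S.tag + 18]
28. n15.off = true  [true]
29. n16.pre = 18  [A₀.pre - 6]
30. n16.off = false  [A₀.pre > 24]
31. n17.fin = false  [terminal]
32. n18.tag = false  [terminal]
33. n16.val = -6  [A.pre - 24]
34. n15.val = 13  [A₀.pre - 11]
35. n14.sig = "nm"  ["nm"]
36. n14.val = false  [A.val > 13]
37. n1.pre = "vnm"  ["v" ++ S₁.sig]
38. n19.pre = 1  [1]
39. n19.off = false  [false]
40. n21.pre = 18  [18]
41. n21.off = false  [false]
42. n22.ok = true  [terminal]
43. n21.val = 8  [8]
44. n23.fin = true  [terminal]
45. n24.sig = false  [A.val > 8]
46. n24.idx = 7  [A.val * 2 - 9]
47. n25.acc = -7  [terminal]
48. n24.pre = "kn"  ["kn"]
49. n20.lim = false  [a.fin == false]
50. n20.hot = -3  [A.val - 11]
51. n26.fin = false  [terminal]
52. n19.val = 7  [A.pre + C.hot + 9]
53. n0.sig = "vnmw"  [B.pre ++ "w"]
54. n0.val = false  [A.val == S.tag]

-6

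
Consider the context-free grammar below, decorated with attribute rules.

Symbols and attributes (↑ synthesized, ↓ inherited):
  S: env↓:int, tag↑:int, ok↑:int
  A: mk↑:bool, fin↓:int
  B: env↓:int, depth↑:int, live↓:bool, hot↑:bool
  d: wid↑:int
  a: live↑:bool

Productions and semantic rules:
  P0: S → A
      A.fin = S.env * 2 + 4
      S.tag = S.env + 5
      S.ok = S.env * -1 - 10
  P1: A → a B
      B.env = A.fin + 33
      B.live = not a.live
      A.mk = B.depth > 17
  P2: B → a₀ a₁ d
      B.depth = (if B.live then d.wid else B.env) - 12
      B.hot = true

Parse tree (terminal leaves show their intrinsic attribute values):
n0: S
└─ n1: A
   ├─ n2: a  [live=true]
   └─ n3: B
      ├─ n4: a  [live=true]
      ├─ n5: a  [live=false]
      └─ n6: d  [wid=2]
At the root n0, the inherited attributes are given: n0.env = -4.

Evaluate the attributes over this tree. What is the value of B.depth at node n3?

17

1. n0.env = -4  [given at root]
2. n1.fin = -4  [S.env * 2 + 4]
3. n2.live = true  [terminal]
4. n3.env = 29  [A.fin + 33]
5. n3.live = false  [not a.live]
6. n4.live = true  [terminal]
7. n5.live = false  [terminal]
8. n6.wid = 2  [terminal]
9. n3.depth = 17  [(if B.live then d.wid else B.env) - 12]
10. n3.hot = true  [true]
11. n1.mk = false  [B.depth > 17]
12. n0.tag = 1  [S.env + 5]
13. n0.ok = -6  [S.env * -1 - 10]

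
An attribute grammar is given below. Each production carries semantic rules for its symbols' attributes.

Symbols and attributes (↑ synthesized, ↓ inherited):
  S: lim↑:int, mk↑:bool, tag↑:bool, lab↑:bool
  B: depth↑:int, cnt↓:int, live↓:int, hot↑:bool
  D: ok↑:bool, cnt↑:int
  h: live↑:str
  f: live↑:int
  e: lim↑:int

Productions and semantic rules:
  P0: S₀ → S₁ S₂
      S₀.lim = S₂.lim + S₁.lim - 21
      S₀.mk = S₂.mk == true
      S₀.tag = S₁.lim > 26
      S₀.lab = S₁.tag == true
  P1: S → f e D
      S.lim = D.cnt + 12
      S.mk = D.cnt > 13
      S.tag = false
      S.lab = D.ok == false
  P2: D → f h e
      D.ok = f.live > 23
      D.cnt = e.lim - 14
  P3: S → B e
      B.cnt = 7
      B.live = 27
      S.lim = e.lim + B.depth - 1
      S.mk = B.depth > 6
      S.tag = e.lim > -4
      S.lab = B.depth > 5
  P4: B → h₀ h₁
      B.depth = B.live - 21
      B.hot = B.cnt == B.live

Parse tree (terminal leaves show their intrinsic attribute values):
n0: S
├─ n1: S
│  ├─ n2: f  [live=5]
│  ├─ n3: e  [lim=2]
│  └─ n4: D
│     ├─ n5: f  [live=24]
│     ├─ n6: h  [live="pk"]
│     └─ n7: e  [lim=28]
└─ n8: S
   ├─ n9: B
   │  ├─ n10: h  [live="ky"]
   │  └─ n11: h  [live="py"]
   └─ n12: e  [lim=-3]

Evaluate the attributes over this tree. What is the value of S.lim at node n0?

7

1. n2.live = 5  [terminal]
2. n3.lim = 2  [terminal]
3. n5.live = 24  [terminal]
4. n6.live = "pk"  [terminal]
5. n7.lim = 28  [terminal]
6. n4.ok = true  [f.live > 23]
7. n4.cnt = 14  [e.lim - 14]
8. n1.lim = 26  [D.cnt + 12]
9. n1.mk = true  [D.cnt > 13]
10. n1.tag = false  [false]
11. n1.lab = false  [D.ok == false]
12. n9.cnt = 7  [7]
13. n9.live = 27  [27]
14. n10.live = "ky"  [terminal]
15. n11.live = "py"  [terminal]
16. n9.depth = 6  [B.live - 21]
17. n9.hot = false  [B.cnt == B.live]
18. n12.lim = -3  [terminal]
19. n8.lim = 2  [e.lim + B.depth - 1]
20. n8.mk = false  [B.depth > 6]
21. n8.tag = true  [e.lim > -4]
22. n8.lab = true  [B.depth > 5]
23. n0.lim = 7  [S₂.lim + S₁.lim - 21]
24. n0.mk = false  [S₂.mk == true]
25. n0.tag = false  [S₁.lim > 26]
26. n0.lab = false  [S₁.tag == true]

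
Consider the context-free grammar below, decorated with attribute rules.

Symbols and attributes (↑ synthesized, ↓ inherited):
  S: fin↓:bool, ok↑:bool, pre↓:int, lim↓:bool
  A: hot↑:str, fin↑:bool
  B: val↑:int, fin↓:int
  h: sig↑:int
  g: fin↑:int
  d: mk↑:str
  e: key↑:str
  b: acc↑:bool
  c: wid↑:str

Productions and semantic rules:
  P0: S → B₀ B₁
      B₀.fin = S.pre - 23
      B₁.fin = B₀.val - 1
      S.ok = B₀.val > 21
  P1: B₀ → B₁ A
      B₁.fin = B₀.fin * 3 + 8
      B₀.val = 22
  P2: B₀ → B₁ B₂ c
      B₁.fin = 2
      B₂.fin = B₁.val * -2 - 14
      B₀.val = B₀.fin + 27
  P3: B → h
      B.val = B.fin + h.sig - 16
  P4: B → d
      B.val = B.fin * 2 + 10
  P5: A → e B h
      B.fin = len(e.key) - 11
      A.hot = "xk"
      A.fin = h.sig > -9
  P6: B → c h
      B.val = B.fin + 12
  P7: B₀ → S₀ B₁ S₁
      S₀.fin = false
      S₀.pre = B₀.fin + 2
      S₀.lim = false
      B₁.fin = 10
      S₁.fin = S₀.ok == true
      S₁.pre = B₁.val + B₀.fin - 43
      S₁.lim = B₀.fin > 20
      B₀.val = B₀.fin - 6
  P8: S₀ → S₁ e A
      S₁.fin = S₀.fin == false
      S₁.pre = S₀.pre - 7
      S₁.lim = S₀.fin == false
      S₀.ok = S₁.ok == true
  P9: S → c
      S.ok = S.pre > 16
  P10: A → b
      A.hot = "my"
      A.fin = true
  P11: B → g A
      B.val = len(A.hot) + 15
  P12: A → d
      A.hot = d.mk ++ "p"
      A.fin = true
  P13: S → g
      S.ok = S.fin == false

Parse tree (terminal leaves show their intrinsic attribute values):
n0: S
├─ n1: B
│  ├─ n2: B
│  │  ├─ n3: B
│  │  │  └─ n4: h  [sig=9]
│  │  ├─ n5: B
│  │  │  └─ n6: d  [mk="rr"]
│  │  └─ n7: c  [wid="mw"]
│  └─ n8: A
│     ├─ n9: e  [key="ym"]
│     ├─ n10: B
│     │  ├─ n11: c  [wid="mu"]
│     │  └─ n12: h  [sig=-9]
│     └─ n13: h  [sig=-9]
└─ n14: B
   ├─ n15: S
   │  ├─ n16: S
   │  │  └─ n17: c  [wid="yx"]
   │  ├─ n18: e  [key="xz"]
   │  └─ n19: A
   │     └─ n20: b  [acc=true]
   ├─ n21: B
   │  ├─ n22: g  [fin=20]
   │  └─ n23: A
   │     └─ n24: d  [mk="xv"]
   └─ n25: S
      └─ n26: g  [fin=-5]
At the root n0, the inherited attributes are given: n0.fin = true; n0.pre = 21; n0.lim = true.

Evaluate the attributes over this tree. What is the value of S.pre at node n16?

16

1. n0.fin = true  [given at root]
2. n0.pre = 21  [given at root]
3. n0.lim = true  [given at root]
4. n1.fin = -2  [S.pre - 23]
5. n2.fin = 2  [B₀.fin * 3 + 8]
6. n3.fin = 2  [2]
7. n4.sig = 9  [terminal]
8. n3.val = -5  [B.fin + h.sig - 16]
9. n5.fin = -4  [B₁.val * -2 - 14]
10. n6.mk = "rr"  [terminal]
11. n5.val = 2  [B.fin * 2 + 10]
12. n7.wid = "mw"  [terminal]
13. n2.val = 29  [B₀.fin + 27]
14. n9.key = "ym"  [terminal]
15. n10.fin = -9  [len(e.key) - 11]
16. n11.wid = "mu"  [terminal]
17. n12.sig = -9  [terminal]
18. n10.val = 3  [B.fin + 12]
19. n13.sig = -9  [terminal]
20. n8.hot = "xk"  ["xk"]
21. n8.fin = false  [h.sig > -9]
22. n1.val = 22  [22]
23. n14.fin = 21  [B₀.val - 1]
24. n15.fin = false  [false]
25. n15.pre = 23  [B₀.fin + 2]
26. n15.lim = false  [false]
27. n16.fin = true  [S₀.fin == false]
28. n16.pre = 16  [S₀.pre - 7]
29. n16.lim = true  [S₀.fin == false]
30. n17.wid = "yx"  [terminal]
31. n16.ok = false  [S.pre > 16]
32. n18.key = "xz"  [terminal]
33. n20.acc = true  [terminal]
34. n19.hot = "my"  ["my"]
35. n19.fin = true  [true]
36. n15.ok = false  [S₁.ok == true]
37. n21.fin = 10  [10]
38. n22.fin = 20  [terminal]
39. n24.mk = "xv"  [terminal]
40. n23.hot = "xvp"  [d.mk ++ "p"]
41. n23.fin = true  [true]
42. n21.val = 18  [len(A.hot) + 15]
43. n25.fin = false  [S₀.ok == true]
44. n25.pre = -4  [B₁.val + B₀.fin - 43]
45. n25.lim = true  [B₀.fin > 20]
46. n26.fin = -5  [terminal]
47. n25.ok = true  [S.fin == false]
48. n14.val = 15  [B₀.fin - 6]
49. n0.ok = true  [B₀.val > 21]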